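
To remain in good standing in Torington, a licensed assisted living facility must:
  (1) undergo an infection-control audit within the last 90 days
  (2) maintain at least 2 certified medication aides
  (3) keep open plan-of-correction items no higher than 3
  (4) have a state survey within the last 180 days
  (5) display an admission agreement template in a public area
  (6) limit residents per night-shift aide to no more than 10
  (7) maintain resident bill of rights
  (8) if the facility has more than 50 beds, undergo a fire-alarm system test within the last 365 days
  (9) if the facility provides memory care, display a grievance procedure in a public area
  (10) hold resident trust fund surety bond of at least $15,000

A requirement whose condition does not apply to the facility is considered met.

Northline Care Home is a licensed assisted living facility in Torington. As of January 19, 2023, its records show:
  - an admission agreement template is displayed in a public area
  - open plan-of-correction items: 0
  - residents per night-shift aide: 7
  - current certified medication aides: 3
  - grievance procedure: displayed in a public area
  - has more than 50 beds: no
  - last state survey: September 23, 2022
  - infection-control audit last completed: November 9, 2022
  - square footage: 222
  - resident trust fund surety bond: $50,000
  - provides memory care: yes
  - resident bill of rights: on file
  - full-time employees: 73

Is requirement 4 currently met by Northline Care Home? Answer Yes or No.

Yes

4. state survey 118 days ago vs limit 180 → met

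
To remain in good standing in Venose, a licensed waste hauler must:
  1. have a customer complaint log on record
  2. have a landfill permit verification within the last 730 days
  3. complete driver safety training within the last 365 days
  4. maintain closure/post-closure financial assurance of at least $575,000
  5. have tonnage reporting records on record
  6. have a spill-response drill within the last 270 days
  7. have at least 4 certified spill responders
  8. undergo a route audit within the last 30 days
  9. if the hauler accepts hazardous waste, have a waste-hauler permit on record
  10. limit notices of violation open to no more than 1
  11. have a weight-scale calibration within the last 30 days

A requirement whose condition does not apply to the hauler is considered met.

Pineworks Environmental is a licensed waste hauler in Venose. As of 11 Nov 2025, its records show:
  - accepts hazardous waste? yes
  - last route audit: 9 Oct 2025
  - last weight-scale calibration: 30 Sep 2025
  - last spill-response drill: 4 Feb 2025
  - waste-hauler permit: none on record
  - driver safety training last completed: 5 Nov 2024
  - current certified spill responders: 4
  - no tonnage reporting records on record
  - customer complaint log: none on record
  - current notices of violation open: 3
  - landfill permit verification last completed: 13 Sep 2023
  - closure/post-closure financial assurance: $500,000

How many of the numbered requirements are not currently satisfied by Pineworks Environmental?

1. customer complaint log absent → not met
2. landfill permit verification 790 days ago vs limit 730 → not met
3. driver safety training 371 days ago vs limit 365 → not met
4. closure/post-closure financial assurance $500,000 < $575,000 → not met
5. tonnage reporting records absent → not met
6. spill-response drill 280 days ago vs limit 270 → not met
7. certified spill responders 4 ≥ 4 → met
8. route audit 33 days ago vs limit 30 → not met
9. condition 'accepts hazardous waste' holds; waste-hauler permit absent → not met
10. notices of violation open 3 > 1 → not met
11. weight-scale calibration 42 days ago vs limit 30 → not met
Not met: 10 of 11

10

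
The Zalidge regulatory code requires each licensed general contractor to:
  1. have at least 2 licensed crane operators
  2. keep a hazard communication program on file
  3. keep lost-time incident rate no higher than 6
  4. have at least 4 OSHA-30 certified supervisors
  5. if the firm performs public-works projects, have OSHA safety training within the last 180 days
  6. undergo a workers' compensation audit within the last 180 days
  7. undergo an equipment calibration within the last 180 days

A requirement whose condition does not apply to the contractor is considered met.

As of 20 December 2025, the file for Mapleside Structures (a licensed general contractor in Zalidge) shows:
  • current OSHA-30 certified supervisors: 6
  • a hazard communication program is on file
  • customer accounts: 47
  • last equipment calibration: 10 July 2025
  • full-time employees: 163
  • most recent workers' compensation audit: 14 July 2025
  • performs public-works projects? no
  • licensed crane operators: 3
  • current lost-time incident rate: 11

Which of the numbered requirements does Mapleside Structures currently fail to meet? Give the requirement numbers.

1. licensed crane operators 3 ≥ 2 → met
2. hazard communication program present → met
3. lost-time incident rate 11 > 6 → not met
4. OSHA-30 certified supervisors 6 ≥ 4 → met
5. condition 'performs public-works projects' does not hold → requirement n/a → met
6. workers' compensation audit 159 days ago vs limit 180 → met
7. equipment calibration 163 days ago vs limit 180 → met
Not met: 3

3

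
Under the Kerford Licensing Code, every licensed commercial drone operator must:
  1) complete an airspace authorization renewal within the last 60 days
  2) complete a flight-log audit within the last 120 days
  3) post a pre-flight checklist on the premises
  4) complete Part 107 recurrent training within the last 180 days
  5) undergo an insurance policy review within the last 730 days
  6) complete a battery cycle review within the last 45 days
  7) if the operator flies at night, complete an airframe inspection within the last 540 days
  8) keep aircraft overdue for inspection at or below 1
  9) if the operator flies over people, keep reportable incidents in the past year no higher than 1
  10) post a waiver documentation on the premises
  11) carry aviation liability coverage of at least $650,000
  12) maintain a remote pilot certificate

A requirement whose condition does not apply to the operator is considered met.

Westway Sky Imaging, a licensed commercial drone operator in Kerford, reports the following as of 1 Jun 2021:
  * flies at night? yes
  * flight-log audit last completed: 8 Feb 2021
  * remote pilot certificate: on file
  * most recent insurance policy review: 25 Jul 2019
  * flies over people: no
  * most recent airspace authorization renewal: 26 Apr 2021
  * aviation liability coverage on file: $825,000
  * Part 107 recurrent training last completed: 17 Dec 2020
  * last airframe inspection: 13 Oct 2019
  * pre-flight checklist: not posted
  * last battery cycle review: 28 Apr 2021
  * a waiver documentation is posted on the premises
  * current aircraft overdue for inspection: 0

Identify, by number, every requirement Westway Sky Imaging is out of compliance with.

3, 7

1. airspace authorization renewal 36 days ago vs limit 60 → met
2. flight-log audit 113 days ago vs limit 120 → met
3. pre-flight checklist absent → not met
4. Part 107 recurrent training 166 days ago vs limit 180 → met
5. insurance policy review 677 days ago vs limit 730 → met
6. battery cycle review 34 days ago vs limit 45 → met
7. condition 'flies at night' holds; airframe inspection 597 days ago vs limit 540 → not met
8. aircraft overdue for inspection 0 ≤ 1 → met
9. condition 'flies over people' does not hold → requirement n/a → met
10. waiver documentation present → met
11. aviation liability coverage $825,000 ≥ $650,000 → met
12. remote pilot certificate present → met
Not met: 3, 7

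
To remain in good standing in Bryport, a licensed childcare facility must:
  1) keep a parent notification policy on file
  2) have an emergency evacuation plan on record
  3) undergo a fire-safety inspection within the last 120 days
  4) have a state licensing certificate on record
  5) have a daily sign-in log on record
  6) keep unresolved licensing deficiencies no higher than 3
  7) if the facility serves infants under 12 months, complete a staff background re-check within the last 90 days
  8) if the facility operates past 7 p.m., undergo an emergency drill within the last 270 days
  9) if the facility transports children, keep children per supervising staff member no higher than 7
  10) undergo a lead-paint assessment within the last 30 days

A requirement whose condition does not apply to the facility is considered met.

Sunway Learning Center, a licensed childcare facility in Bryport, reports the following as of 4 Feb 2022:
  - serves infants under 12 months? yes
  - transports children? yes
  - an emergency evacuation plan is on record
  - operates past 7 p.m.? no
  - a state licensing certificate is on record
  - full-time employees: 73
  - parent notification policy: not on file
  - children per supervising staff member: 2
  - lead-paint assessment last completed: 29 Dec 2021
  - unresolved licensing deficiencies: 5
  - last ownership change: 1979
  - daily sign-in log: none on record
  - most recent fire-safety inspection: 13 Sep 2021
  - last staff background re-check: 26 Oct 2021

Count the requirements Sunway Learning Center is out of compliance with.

1. parent notification policy absent → not met
2. emergency evacuation plan present → met
3. fire-safety inspection 144 days ago vs limit 120 → not met
4. state licensing certificate present → met
5. daily sign-in log absent → not met
6. unresolved licensing deficiencies 5 > 3 → not met
7. condition 'serves infants under 12 months' holds; staff background re-check 101 days ago vs limit 90 → not met
8. condition 'operates past 7 p.m.' does not hold → requirement n/a → met
9. condition 'transports children' holds; children per supervising staff member 2 ≤ 7 → met
10. lead-paint assessment 37 days ago vs limit 30 → not met
Not met: 6 of 10

6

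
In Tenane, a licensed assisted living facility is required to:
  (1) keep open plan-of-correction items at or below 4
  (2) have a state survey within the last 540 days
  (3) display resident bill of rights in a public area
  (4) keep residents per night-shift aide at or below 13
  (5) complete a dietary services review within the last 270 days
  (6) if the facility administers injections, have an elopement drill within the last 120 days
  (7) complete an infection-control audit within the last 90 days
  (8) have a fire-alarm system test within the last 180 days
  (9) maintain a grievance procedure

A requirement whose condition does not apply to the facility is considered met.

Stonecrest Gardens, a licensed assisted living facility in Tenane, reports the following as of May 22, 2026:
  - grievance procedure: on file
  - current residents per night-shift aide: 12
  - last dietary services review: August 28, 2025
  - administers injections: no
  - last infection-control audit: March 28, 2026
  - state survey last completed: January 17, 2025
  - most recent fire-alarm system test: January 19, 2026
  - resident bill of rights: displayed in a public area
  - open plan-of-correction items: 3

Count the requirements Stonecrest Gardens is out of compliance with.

1. open plan-of-correction items 3 ≤ 4 → met
2. state survey 490 days ago vs limit 540 → met
3. resident bill of rights present → met
4. residents per night-shift aide 12 ≤ 13 → met
5. dietary services review 267 days ago vs limit 270 → met
6. condition 'administers injections' does not hold → requirement n/a → met
7. infection-control audit 55 days ago vs limit 90 → met
8. fire-alarm system test 123 days ago vs limit 180 → met
9. grievance procedure present → met
Not met: 0 of 9

0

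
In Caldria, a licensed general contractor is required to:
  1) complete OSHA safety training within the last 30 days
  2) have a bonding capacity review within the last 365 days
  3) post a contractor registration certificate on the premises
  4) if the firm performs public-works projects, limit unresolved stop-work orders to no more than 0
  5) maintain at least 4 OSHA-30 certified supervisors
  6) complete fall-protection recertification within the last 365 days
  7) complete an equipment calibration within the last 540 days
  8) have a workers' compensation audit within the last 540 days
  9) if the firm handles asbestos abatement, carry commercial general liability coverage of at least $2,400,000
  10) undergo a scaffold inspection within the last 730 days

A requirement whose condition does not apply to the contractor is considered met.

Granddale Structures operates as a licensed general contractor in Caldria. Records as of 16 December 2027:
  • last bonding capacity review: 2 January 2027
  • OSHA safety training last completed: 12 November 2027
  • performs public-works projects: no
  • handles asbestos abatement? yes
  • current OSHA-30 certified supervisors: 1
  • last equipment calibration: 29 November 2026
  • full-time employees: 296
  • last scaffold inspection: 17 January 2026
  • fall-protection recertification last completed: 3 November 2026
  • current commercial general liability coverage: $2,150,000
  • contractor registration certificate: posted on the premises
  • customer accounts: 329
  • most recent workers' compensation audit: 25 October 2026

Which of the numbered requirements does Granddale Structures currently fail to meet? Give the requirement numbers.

1. OSHA safety training 34 days ago vs limit 30 → not met
2. bonding capacity review 348 days ago vs limit 365 → met
3. contractor registration certificate present → met
4. condition 'performs public-works projects' does not hold → requirement n/a → met
5. OSHA-30 certified supervisors 1 < 4 → not met
6. fall-protection recertification 408 days ago vs limit 365 → not met
7. equipment calibration 382 days ago vs limit 540 → met
8. workers' compensation audit 417 days ago vs limit 540 → met
9. condition 'handles asbestos abatement' holds; commercial general liability coverage $2,150,000 < $2,400,000 → not met
10. scaffold inspection 698 days ago vs limit 730 → met
Not met: 1, 5, 6, 9

1, 5, 6, 9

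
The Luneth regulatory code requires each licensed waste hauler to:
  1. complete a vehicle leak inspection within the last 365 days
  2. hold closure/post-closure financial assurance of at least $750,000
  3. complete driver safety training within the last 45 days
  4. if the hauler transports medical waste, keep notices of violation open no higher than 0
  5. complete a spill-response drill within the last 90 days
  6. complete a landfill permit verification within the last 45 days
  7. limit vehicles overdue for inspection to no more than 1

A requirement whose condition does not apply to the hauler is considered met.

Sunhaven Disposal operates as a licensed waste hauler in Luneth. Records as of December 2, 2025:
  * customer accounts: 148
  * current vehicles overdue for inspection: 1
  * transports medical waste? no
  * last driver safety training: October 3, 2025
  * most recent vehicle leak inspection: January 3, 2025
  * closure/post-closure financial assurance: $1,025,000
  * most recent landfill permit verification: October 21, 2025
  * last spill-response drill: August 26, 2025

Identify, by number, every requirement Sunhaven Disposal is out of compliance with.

3, 5

1. vehicle leak inspection 333 days ago vs limit 365 → met
2. closure/post-closure financial assurance $1,025,000 ≥ $750,000 → met
3. driver safety training 60 days ago vs limit 45 → not met
4. condition 'transports medical waste' does not hold → requirement n/a → met
5. spill-response drill 98 days ago vs limit 90 → not met
6. landfill permit verification 42 days ago vs limit 45 → met
7. vehicles overdue for inspection 1 ≤ 1 → met
Not met: 3, 5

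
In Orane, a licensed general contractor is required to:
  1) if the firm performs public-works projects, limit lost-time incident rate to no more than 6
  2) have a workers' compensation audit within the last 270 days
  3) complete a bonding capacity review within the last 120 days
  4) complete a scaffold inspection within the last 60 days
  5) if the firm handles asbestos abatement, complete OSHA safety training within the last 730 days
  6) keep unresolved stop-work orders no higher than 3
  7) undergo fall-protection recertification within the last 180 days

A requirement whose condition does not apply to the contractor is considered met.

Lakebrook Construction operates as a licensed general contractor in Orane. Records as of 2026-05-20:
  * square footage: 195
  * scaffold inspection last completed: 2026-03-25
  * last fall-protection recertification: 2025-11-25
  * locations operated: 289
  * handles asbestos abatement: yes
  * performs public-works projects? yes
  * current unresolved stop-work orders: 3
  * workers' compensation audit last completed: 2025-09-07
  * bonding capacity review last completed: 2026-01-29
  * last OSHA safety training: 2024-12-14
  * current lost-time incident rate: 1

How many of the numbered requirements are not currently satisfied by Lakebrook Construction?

0

1. condition 'performs public-works projects' holds; lost-time incident rate 1 ≤ 6 → met
2. workers' compensation audit 255 days ago vs limit 270 → met
3. bonding capacity review 111 days ago vs limit 120 → met
4. scaffold inspection 56 days ago vs limit 60 → met
5. condition 'handles asbestos abatement' holds; OSHA safety training 522 days ago vs limit 730 → met
6. unresolved stop-work orders 3 ≤ 3 → met
7. fall-protection recertification 176 days ago vs limit 180 → met
Not met: 0 of 7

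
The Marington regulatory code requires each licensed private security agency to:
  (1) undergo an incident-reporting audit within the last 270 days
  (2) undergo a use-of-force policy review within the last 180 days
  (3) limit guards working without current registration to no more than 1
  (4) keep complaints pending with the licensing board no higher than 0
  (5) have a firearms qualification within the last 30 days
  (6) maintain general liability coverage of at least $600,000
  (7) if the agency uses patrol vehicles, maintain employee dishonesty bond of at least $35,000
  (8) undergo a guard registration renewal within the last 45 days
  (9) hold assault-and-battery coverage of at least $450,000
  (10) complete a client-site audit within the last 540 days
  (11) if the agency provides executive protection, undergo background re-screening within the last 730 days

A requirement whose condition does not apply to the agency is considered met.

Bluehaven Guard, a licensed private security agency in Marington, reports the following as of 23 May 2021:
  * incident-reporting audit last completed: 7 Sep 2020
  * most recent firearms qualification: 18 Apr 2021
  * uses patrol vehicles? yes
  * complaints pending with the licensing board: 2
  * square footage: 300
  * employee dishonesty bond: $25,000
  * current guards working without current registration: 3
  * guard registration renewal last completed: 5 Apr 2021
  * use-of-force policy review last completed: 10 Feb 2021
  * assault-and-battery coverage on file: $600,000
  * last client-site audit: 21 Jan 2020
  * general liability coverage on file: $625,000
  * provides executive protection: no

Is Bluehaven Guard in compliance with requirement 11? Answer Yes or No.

11. condition 'provides executive protection' does not hold → requirement n/a → met

Yes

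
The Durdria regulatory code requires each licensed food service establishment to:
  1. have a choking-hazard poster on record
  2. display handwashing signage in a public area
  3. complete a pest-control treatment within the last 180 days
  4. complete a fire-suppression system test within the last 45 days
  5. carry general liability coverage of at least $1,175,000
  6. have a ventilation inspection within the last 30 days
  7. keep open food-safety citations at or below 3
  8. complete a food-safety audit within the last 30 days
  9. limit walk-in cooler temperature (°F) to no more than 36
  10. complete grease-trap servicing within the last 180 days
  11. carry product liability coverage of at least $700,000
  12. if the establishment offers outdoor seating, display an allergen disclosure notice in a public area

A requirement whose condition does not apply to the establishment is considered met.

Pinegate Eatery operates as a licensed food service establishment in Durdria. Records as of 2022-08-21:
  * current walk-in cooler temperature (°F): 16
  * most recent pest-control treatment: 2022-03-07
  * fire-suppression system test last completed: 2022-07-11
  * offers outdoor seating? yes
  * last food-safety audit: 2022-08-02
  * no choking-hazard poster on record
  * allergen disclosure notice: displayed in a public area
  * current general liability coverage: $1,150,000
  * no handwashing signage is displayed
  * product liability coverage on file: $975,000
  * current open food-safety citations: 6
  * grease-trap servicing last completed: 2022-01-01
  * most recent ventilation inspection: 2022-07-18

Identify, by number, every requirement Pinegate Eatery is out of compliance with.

1, 2, 5, 6, 7, 10

1. choking-hazard poster absent → not met
2. handwashing signage absent → not met
3. pest-control treatment 167 days ago vs limit 180 → met
4. fire-suppression system test 41 days ago vs limit 45 → met
5. general liability coverage $1,150,000 < $1,175,000 → not met
6. ventilation inspection 34 days ago vs limit 30 → not met
7. open food-safety citations 6 > 3 → not met
8. food-safety audit 19 days ago vs limit 30 → met
9. walk-in cooler temperature (°F) 16 ≤ 36 → met
10. grease-trap servicing 232 days ago vs limit 180 → not met
11. product liability coverage $975,000 ≥ $700,000 → met
12. condition 'offers outdoor seating' holds; allergen disclosure notice present → met
Not met: 1, 2, 5, 6, 7, 10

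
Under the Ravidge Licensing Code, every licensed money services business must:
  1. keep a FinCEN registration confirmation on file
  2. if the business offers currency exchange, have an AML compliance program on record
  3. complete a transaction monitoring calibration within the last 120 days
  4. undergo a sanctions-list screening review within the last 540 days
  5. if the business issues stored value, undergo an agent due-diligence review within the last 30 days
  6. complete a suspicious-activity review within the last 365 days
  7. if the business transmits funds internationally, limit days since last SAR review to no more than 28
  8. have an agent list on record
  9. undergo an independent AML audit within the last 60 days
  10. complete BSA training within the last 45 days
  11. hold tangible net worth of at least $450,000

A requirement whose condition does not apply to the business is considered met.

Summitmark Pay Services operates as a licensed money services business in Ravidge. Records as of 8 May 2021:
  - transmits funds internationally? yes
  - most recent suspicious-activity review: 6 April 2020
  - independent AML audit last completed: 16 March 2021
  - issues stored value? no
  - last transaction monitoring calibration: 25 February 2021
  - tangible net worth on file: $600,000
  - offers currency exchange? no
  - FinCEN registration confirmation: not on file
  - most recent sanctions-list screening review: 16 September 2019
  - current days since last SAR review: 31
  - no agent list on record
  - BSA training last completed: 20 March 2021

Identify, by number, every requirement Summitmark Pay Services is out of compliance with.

1, 4, 6, 7, 8, 10

1. FinCEN registration confirmation absent → not met
2. condition 'offers currency exchange' does not hold → requirement n/a → met
3. transaction monitoring calibration 72 days ago vs limit 120 → met
4. sanctions-list screening review 600 days ago vs limit 540 → not met
5. condition 'issues stored value' does not hold → requirement n/a → met
6. suspicious-activity review 397 days ago vs limit 365 → not met
7. condition 'transmits funds internationally' holds; days since last SAR review 31 > 28 → not met
8. agent list absent → not met
9. independent AML audit 53 days ago vs limit 60 → met
10. BSA training 49 days ago vs limit 45 → not met
11. tangible net worth $600,000 ≥ $450,000 → met
Not met: 1, 4, 6, 7, 8, 10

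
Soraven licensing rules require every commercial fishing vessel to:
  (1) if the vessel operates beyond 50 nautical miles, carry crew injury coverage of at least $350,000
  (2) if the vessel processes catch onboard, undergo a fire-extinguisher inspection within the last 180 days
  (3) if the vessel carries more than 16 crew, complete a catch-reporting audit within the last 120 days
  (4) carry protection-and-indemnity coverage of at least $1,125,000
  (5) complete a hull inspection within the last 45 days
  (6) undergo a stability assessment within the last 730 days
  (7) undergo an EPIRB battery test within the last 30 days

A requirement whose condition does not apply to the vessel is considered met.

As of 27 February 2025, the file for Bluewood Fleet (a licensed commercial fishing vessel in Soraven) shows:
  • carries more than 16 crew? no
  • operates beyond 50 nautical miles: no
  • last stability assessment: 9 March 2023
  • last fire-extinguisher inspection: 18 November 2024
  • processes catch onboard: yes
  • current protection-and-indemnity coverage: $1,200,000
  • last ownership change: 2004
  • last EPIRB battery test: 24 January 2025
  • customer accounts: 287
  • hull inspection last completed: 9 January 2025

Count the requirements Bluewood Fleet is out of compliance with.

1. condition 'operates beyond 50 nautical miles' does not hold → requirement n/a → met
2. condition 'processes catch onboard' holds; fire-extinguisher inspection 101 days ago vs limit 180 → met
3. condition 'carries more than 16 crew' does not hold → requirement n/a → met
4. protection-and-indemnity coverage $1,200,000 ≥ $1,125,000 → met
5. hull inspection 49 days ago vs limit 45 → not met
6. stability assessment 721 days ago vs limit 730 → met
7. EPIRB battery test 34 days ago vs limit 30 → not met
Not met: 2 of 7

2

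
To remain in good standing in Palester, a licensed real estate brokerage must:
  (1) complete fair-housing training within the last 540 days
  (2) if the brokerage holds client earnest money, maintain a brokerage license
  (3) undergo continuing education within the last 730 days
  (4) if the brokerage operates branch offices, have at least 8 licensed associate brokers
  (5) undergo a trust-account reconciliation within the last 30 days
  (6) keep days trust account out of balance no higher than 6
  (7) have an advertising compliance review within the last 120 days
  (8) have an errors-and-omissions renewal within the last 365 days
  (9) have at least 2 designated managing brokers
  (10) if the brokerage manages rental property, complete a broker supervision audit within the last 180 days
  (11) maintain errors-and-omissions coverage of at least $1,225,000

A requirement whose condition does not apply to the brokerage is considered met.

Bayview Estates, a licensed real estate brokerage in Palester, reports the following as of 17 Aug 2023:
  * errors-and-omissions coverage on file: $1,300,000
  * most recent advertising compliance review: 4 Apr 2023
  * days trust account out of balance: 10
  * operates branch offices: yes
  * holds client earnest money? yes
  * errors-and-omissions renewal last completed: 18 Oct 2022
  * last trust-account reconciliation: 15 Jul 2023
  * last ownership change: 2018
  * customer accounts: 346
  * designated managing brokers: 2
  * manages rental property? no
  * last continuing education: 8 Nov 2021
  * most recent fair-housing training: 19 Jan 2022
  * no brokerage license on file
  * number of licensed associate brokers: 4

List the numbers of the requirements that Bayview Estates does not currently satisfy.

1. fair-housing training 575 days ago vs limit 540 → not met
2. condition 'holds client earnest money' holds; brokerage license absent → not met
3. continuing education 647 days ago vs limit 730 → met
4. condition 'operates branch offices' holds; licensed associate brokers 4 < 8 → not met
5. trust-account reconciliation 33 days ago vs limit 30 → not met
6. days trust account out of balance 10 > 6 → not met
7. advertising compliance review 135 days ago vs limit 120 → not met
8. errors-and-omissions renewal 303 days ago vs limit 365 → met
9. designated managing brokers 2 ≥ 2 → met
10. condition 'manages rental property' does not hold → requirement n/a → met
11. errors-and-omissions coverage $1,300,000 ≥ $1,225,000 → met
Not met: 1, 2, 4, 5, 6, 7

1, 2, 4, 5, 6, 7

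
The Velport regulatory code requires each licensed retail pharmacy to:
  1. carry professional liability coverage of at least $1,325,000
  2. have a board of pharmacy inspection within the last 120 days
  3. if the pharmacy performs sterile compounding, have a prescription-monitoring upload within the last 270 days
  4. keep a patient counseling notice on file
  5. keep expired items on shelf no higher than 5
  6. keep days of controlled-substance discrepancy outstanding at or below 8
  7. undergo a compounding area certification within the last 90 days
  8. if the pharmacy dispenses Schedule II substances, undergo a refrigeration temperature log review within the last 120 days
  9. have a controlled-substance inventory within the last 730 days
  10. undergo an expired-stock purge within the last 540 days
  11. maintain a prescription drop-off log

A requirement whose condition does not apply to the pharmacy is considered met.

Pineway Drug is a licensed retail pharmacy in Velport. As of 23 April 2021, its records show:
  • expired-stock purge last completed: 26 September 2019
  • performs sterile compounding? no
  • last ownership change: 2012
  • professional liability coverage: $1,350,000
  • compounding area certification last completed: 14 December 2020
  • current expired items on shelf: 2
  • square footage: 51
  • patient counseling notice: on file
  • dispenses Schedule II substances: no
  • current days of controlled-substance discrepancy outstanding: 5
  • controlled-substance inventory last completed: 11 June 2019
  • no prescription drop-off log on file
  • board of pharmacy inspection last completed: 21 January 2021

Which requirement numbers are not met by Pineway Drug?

1. professional liability coverage $1,350,000 ≥ $1,325,000 → met
2. board of pharmacy inspection 92 days ago vs limit 120 → met
3. condition 'performs sterile compounding' does not hold → requirement n/a → met
4. patient counseling notice present → met
5. expired items on shelf 2 ≤ 5 → met
6. days of controlled-substance discrepancy outstanding 5 ≤ 8 → met
7. compounding area certification 130 days ago vs limit 90 → not met
8. condition 'dispenses Schedule II substances' does not hold → requirement n/a → met
9. controlled-substance inventory 682 days ago vs limit 730 → met
10. expired-stock purge 575 days ago vs limit 540 → not met
11. prescription drop-off log absent → not met
Not met: 7, 10, 11

7, 10, 11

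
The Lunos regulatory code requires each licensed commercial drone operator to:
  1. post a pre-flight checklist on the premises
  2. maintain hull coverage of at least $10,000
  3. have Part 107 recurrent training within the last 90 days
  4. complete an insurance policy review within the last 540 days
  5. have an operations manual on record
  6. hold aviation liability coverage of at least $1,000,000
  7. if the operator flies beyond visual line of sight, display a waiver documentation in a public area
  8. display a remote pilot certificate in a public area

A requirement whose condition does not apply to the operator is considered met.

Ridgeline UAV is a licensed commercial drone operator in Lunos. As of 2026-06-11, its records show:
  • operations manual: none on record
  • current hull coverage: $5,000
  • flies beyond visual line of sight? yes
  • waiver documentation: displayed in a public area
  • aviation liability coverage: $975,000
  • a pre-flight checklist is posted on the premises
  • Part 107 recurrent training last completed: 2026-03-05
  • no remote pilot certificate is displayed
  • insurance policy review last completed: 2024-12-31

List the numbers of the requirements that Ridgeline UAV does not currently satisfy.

2, 3, 5, 6, 8

1. pre-flight checklist present → met
2. hull coverage $5,000 < $10,000 → not met
3. Part 107 recurrent training 98 days ago vs limit 90 → not met
4. insurance policy review 527 days ago vs limit 540 → met
5. operations manual absent → not met
6. aviation liability coverage $975,000 < $1,000,000 → not met
7. condition 'flies beyond visual line of sight' holds; waiver documentation present → met
8. remote pilot certificate absent → not met
Not met: 2, 3, 5, 6, 8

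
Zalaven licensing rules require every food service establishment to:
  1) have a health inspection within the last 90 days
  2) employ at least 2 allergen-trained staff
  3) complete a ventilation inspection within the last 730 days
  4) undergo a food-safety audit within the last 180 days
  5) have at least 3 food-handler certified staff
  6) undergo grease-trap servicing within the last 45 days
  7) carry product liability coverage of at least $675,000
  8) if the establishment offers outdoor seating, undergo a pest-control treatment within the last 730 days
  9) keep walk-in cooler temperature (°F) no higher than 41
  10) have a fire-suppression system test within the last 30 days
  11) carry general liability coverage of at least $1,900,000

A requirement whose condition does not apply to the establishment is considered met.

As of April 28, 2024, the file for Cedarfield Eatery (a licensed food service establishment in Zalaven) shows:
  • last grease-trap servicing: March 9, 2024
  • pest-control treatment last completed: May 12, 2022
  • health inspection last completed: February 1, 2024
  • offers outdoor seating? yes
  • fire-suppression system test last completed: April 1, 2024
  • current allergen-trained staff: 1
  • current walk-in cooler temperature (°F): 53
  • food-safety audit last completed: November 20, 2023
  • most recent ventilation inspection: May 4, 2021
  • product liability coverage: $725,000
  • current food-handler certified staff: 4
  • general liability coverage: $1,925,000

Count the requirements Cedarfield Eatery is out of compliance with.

1. health inspection 87 days ago vs limit 90 → met
2. allergen-trained staff 1 < 2 → not met
3. ventilation inspection 1090 days ago vs limit 730 → not met
4. food-safety audit 160 days ago vs limit 180 → met
5. food-handler certified staff 4 ≥ 3 → met
6. grease-trap servicing 50 days ago vs limit 45 → not met
7. product liability coverage $725,000 ≥ $675,000 → met
8. condition 'offers outdoor seating' holds; pest-control treatment 717 days ago vs limit 730 → met
9. walk-in cooler temperature (°F) 53 > 41 → not met
10. fire-suppression system test 27 days ago vs limit 30 → met
11. general liability coverage $1,925,000 ≥ $1,900,000 → met
Not met: 4 of 11

4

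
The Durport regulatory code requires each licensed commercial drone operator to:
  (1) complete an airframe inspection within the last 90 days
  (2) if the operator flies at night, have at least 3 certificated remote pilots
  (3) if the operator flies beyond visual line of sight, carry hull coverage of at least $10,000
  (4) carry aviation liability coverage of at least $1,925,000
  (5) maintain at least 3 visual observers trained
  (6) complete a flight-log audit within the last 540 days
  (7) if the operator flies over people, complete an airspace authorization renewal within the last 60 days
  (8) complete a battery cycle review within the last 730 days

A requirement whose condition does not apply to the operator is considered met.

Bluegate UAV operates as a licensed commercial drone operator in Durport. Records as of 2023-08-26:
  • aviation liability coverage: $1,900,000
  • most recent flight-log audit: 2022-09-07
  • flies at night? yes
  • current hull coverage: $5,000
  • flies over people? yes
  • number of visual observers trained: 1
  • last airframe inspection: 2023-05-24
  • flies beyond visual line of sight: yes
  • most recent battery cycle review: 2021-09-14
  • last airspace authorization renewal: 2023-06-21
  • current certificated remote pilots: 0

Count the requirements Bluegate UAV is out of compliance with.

6

1. airframe inspection 94 days ago vs limit 90 → not met
2. condition 'flies at night' holds; certificated remote pilots 0 < 3 → not met
3. condition 'flies beyond visual line of sight' holds; hull coverage $5,000 < $10,000 → not met
4. aviation liability coverage $1,900,000 < $1,925,000 → not met
5. visual observers trained 1 < 3 → not met
6. flight-log audit 353 days ago vs limit 540 → met
7. condition 'flies over people' holds; airspace authorization renewal 66 days ago vs limit 60 → not met
8. battery cycle review 711 days ago vs limit 730 → met
Not met: 6 of 8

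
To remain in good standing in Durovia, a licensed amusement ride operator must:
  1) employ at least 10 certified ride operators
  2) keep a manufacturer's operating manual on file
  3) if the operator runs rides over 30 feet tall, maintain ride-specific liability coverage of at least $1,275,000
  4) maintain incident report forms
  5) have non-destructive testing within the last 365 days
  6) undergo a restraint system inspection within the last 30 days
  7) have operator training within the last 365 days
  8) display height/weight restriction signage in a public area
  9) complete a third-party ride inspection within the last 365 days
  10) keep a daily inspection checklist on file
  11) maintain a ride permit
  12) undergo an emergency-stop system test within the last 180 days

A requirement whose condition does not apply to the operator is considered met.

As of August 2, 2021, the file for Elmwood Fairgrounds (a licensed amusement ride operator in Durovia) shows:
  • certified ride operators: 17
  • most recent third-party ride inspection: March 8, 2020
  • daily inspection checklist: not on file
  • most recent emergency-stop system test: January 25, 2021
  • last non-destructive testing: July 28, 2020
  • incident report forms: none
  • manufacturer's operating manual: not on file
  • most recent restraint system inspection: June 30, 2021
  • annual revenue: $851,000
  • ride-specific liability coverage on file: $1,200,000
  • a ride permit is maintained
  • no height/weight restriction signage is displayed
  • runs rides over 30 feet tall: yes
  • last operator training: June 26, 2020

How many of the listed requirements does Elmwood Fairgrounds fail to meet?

1. certified ride operators 17 ≥ 10 → met
2. manufacturer's operating manual absent → not met
3. condition 'runs rides over 30 feet tall' holds; ride-specific liability coverage $1,200,000 < $1,275,000 → not met
4. incident report forms absent → not met
5. non-destructive testing 370 days ago vs limit 365 → not met
6. restraint system inspection 33 days ago vs limit 30 → not met
7. operator training 402 days ago vs limit 365 → not met
8. height/weight restriction signage absent → not met
9. third-party ride inspection 512 days ago vs limit 365 → not met
10. daily inspection checklist absent → not met
11. ride permit present → met
12. emergency-stop system test 189 days ago vs limit 180 → not met
Not met: 10 of 12

10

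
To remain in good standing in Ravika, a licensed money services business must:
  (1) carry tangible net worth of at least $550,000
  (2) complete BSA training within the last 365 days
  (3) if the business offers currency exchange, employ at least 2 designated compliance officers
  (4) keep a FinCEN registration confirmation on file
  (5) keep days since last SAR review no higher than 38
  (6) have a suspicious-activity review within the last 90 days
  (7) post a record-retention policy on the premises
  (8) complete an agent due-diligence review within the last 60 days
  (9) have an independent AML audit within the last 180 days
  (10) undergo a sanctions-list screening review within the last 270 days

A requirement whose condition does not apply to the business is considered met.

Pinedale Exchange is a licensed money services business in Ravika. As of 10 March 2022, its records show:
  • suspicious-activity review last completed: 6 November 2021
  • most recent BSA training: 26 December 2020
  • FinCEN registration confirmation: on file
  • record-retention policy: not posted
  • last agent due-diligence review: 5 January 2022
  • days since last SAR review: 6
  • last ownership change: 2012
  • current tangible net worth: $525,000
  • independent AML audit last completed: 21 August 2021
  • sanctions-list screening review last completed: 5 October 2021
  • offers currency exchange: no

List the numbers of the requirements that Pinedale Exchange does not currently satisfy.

1. tangible net worth $525,000 < $550,000 → not met
2. BSA training 439 days ago vs limit 365 → not met
3. condition 'offers currency exchange' does not hold → requirement n/a → met
4. FinCEN registration confirmation present → met
5. days since last SAR review 6 ≤ 38 → met
6. suspicious-activity review 124 days ago vs limit 90 → not met
7. record-retention policy absent → not met
8. agent due-diligence review 64 days ago vs limit 60 → not met
9. independent AML audit 201 days ago vs limit 180 → not met
10. sanctions-list screening review 156 days ago vs limit 270 → met
Not met: 1, 2, 6, 7, 8, 9

1, 2, 6, 7, 8, 9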